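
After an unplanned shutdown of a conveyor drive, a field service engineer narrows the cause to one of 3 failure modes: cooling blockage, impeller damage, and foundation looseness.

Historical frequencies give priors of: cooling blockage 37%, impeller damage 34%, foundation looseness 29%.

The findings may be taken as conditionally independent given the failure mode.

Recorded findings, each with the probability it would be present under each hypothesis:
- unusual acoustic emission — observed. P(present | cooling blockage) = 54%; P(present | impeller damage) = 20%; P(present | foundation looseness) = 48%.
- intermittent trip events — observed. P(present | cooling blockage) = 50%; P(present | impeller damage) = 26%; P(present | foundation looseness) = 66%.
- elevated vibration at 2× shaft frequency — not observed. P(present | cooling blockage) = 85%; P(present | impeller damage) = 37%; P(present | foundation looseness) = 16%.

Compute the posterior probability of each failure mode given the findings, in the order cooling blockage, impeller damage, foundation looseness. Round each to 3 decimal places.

0.145, 0.108, 0.747

By Bayes' rule with conditional independence, the unnormalized weight for each hypothesis is prior × ∏ likelihoods (using 1 − P(present | H) for each absent finding):
  cooling blockage: 0.37 × 0.54 × 0.50 × (1 − 0.85) = 0.014985
  impeller damage: 0.34 × 0.20 × 0.26 × (1 − 0.37) = 0.011138
  foundation looseness: 0.29 × 0.48 × 0.66 × (1 − 0.16) = 0.077172
Marginal likelihood of the evidence = 0.1033.
P(cooling blockage | evidence) = 0.014985 / 0.1033 ≈ 0.145
P(impeller damage | evidence) = 0.011138 / 0.1033 ≈ 0.108
P(foundation looseness | evidence) = 0.077172 / 0.1033 ≈ 0.747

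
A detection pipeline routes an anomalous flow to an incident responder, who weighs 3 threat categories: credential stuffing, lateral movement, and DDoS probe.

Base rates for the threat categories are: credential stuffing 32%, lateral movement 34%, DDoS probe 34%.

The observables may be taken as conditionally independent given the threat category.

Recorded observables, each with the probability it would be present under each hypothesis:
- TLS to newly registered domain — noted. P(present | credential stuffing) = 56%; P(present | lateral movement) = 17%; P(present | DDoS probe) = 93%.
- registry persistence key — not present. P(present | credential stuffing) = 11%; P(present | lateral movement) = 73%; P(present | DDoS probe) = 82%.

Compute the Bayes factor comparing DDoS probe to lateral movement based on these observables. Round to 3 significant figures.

Take the product of per-observable likelihoods under each hypothesis (using 1 − P(present | H) for each absent observable), then divide.
  DDoS probe: 0.93 × (1 − 0.82) = 0.1674
  lateral movement: 0.17 × (1 − 0.73) = 0.0459
Bayes factor = 0.1674 / 0.0459 ≈ 3.65

3.65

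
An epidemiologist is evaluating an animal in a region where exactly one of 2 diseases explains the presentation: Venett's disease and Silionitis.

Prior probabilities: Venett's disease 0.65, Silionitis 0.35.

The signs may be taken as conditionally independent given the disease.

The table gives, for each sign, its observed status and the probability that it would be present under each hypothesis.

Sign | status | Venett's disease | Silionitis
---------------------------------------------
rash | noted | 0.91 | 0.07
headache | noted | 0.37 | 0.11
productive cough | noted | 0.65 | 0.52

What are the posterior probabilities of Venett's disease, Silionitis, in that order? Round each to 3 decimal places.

0.990, 0.010

For each hypothesis, the unnormalized posterior weight is prior × product of the sign likelihoods:
  Venett's disease: 0.65 × 0.91 × 0.37 × 0.65 = 0.14226
  Silionitis: 0.35 × 0.07 × 0.11 × 0.52 = 0.0014014
Marginal likelihood of the evidence = 0.14366.
P(Venett's disease | evidence) = 0.14226 / 0.14366 ≈ 0.990
P(Silionitis | evidence) = 0.0014014 / 0.14366 ≈ 0.010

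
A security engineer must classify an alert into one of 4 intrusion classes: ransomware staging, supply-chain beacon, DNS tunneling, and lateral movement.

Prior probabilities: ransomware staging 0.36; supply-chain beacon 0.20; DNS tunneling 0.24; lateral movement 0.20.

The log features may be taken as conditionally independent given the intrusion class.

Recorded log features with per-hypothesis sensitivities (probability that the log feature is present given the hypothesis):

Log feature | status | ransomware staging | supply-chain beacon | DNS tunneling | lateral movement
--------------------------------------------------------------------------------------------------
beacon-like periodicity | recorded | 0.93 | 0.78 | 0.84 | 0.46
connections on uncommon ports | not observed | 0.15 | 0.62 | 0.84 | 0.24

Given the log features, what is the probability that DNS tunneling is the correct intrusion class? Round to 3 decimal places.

0.072

Multiply each prior by the joint likelihood of the log feature pattern (using 1 − P(present | H) for each absent log feature):
  ransomware staging: 0.36 × 0.93 × (1 − 0.15) = 0.28458
  supply-chain beacon: 0.20 × 0.78 × (1 − 0.62) = 0.05928
  DNS tunneling: 0.24 × 0.84 × (1 − 0.84) = 0.032256
  lateral movement: 0.20 × 0.46 × (1 − 0.24) = 0.06992
Marginal likelihood of the evidence = 0.44604.
P(DNS tunneling | evidence) = 0.032256 / 0.44604 ≈ 0.072.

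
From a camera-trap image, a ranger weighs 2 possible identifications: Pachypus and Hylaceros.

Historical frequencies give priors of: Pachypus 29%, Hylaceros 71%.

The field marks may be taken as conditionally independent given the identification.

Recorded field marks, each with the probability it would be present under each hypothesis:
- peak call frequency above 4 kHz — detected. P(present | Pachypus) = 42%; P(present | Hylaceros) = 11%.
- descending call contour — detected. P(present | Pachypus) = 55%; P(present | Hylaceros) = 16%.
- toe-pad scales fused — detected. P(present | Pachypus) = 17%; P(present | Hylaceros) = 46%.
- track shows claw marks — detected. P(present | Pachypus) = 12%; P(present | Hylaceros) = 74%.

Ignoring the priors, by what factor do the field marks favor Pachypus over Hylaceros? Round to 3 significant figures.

0.787

Joint likelihood of the field mark pattern under each hypothesis:
  Pachypus: 0.42 × 0.55 × 0.17 × 0.12 = 0.0047124
  Hylaceros: 0.11 × 0.16 × 0.46 × 0.74 = 0.005991
Bayes factor = 0.0047124 / 0.005991 ≈ 0.787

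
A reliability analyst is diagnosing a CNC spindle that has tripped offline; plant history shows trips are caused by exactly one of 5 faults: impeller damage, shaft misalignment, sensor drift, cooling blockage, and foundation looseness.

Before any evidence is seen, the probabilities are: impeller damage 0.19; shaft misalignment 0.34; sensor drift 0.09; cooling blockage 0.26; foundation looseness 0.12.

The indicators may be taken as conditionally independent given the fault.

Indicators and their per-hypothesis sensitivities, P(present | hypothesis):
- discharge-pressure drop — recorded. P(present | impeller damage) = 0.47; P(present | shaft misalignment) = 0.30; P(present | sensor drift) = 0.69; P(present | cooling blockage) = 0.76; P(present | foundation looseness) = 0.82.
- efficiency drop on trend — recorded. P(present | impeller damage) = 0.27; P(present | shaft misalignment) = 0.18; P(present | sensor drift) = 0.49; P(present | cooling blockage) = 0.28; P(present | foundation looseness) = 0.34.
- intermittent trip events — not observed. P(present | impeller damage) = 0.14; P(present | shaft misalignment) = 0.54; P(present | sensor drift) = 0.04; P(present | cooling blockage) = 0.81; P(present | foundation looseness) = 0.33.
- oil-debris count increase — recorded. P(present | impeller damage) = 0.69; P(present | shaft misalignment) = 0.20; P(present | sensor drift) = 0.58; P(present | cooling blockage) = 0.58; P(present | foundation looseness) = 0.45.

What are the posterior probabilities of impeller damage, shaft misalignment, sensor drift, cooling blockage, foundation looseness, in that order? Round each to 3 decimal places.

By Bayes' rule with conditional independence, the unnormalized weight for each hypothesis is prior × ∏ likelihoods (using 1 − P(present | H) for each absent indicator):
  impeller damage: 0.19 × 0.47 × 0.27 × (1 − 0.14) × 0.69 = 0.014307
  shaft misalignment: 0.34 × 0.30 × 0.18 × (1 − 0.54) × 0.20 = 0.0016891
  sensor drift: 0.09 × 0.69 × 0.49 × (1 − 0.04) × 0.58 = 0.016943
  cooling blockage: 0.26 × 0.76 × 0.28 × (1 − 0.81) × 0.58 = 0.0060971
  foundation looseness: 0.12 × 0.82 × 0.34 × (1 − 0.33) × 0.45 = 0.010087
Normalizing constant Z = 0.014307 + 0.0016891 + 0.016943 + 0.0060971 + 0.010087 = 0.049124.
P(impeller damage | evidence) = 0.014307 / 0.049124 ≈ 0.291
P(shaft misalignment | evidence) = 0.0016891 / 0.049124 ≈ 0.034
P(sensor drift | evidence) = 0.016943 / 0.049124 ≈ 0.345
P(cooling blockage | evidence) = 0.0060971 / 0.049124 ≈ 0.124
P(foundation looseness | evidence) = 0.010087 / 0.049124 ≈ 0.205

0.291, 0.034, 0.345, 0.124, 0.205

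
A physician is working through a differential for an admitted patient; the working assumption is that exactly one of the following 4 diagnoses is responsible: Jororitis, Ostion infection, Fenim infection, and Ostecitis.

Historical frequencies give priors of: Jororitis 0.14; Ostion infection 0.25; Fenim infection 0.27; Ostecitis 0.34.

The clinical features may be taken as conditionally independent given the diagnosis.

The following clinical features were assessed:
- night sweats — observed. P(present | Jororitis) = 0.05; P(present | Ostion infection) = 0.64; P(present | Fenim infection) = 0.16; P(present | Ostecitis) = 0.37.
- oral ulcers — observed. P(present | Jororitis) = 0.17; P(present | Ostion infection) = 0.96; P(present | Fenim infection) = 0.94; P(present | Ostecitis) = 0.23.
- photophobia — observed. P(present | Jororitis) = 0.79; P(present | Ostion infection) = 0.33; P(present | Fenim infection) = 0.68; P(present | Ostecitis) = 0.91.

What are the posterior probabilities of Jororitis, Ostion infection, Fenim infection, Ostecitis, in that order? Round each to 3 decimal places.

By Bayes' rule with conditional independence, the unnormalized weight for each hypothesis is prior × ∏ likelihoods:
  Jororitis: 0.14 × 0.05 × 0.17 × 0.79 = 0.0009401
  Ostion infection: 0.25 × 0.64 × 0.96 × 0.33 = 0.050688
  Fenim infection: 0.27 × 0.16 × 0.94 × 0.68 = 0.027613
  Ostecitis: 0.34 × 0.37 × 0.23 × 0.91 = 0.02633
The unnormalized weights sum to 0.10557.
P(Jororitis | evidence) = 0.0009401 / 0.10557 ≈ 0.009
P(Ostion infection | evidence) = 0.050688 / 0.10557 ≈ 0.480
P(Fenim infection | evidence) = 0.027613 / 0.10557 ≈ 0.262
P(Ostecitis | evidence) = 0.02633 / 0.10557 ≈ 0.249

0.009, 0.480, 0.262, 0.249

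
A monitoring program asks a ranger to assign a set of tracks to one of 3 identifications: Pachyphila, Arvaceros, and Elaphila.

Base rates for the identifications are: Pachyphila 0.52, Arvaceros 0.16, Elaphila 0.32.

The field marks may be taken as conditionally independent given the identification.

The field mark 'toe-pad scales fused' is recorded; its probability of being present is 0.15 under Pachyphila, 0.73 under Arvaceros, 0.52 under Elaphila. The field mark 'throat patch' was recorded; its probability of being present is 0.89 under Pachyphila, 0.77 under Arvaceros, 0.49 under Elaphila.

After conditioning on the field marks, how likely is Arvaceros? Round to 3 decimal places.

Multiply each prior by the joint likelihood of the field mark pattern:
  Pachyphila: 0.52 × 0.15 × 0.89 = 0.06942
  Arvaceros: 0.16 × 0.73 × 0.77 = 0.089936
  Elaphila: 0.32 × 0.52 × 0.49 = 0.081536
Normalizing constant Z = 0.06942 + 0.089936 + 0.081536 = 0.24089.
P(Arvaceros | evidence) = 0.089936 / 0.24089 ≈ 0.373.

0.373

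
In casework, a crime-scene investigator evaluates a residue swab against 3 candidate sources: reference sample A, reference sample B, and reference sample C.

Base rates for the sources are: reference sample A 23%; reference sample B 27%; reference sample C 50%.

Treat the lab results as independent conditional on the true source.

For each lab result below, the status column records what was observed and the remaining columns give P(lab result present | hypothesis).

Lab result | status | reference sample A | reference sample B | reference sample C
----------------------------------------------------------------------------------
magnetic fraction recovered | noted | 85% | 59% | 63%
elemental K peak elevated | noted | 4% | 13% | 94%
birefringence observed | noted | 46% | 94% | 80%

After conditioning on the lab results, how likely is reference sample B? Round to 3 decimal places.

Multiply each prior by the joint likelihood of the lab result pattern:
  reference sample A: 0.23 × 0.85 × 0.04 × 0.46 = 0.0035972
  reference sample B: 0.27 × 0.59 × 0.13 × 0.94 = 0.019466
  reference sample C: 0.50 × 0.63 × 0.94 × 0.80 = 0.23688
Marginal likelihood of the evidence = 0.25994.
P(reference sample B | evidence) = 0.019466 / 0.25994 ≈ 0.075.

0.075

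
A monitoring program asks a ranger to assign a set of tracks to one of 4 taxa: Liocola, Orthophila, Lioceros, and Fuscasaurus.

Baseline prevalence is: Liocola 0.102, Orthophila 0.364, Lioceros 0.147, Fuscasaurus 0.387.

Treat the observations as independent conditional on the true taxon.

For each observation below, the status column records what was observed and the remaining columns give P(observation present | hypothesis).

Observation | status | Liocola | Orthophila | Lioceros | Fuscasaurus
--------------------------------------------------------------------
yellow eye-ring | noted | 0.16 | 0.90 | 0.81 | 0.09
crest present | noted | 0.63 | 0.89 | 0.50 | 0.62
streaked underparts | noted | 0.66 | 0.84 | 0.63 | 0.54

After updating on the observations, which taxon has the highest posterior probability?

For each hypothesis, the unnormalized posterior weight is prior × product of the observation likelihoods:
  Liocola: 0.102 × 0.16 × 0.63 × 0.66 = 0.0067859
  Orthophila: 0.364 × 0.90 × 0.89 × 0.84 = 0.24491
  Lioceros: 0.147 × 0.81 × 0.50 × 0.63 = 0.037507
  Fuscasaurus: 0.387 × 0.09 × 0.62 × 0.54 = 0.011661
Marginal likelihood of the evidence = 0.30087.
P(Liocola | evidence) ≈ 0.0067859 / 0.30087 ≈ 0.023
P(Orthophila | evidence) ≈ 0.24491 / 0.30087 ≈ 0.814
P(Lioceros | evidence) ≈ 0.037507 / 0.30087 ≈ 0.125
P(Fuscasaurus | evidence) ≈ 0.011661 / 0.30087 ≈ 0.039
The largest is 0.814, so Orthophila is most probable.

Orthophila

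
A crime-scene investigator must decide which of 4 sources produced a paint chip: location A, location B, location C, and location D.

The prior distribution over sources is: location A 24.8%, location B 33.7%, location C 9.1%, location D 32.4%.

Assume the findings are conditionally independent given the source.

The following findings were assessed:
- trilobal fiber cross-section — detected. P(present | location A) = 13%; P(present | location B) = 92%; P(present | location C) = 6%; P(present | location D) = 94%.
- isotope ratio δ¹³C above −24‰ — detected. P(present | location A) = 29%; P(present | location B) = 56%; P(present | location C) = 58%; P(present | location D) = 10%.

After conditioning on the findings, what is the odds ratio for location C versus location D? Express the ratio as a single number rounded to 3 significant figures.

0.104

The normalizing constant cancels in an odds ratio, so compute prior × likelihood for the two hypotheses only:
  location C: 0.091 × 0.06 × 0.58 = 0.0031668
  location D: 0.324 × 0.94 × 0.10 = 0.030456
Odds(location C : location D) = 0.0031668 / 0.030456 ≈ 0.104.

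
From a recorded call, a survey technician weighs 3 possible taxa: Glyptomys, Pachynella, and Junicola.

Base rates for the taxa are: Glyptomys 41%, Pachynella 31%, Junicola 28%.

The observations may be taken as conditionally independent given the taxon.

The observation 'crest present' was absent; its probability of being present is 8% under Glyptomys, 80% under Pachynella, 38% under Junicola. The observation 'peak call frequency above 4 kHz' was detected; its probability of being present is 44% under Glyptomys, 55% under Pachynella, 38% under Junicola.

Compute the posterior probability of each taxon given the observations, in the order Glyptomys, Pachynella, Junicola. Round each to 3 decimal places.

For each hypothesis, the unnormalized posterior weight is prior × product of the observation likelihoods (using 1 − P(present | H) for each absent observation):
  Glyptomys: 0.41 × (1 − 0.08) × 0.44 = 0.16597
  Pachynella: 0.31 × (1 − 0.80) × 0.55 = 0.0341
  Junicola: 0.28 × (1 − 0.38) × 0.38 = 0.065968
Marginal likelihood of the evidence = 0.26604.
P(Glyptomys | evidence) = 0.16597 / 0.26604 ≈ 0.624
P(Pachynella | evidence) = 0.0341 / 0.26604 ≈ 0.128
P(Junicola | evidence) = 0.065968 / 0.26604 ≈ 0.248

0.624, 0.128, 0.248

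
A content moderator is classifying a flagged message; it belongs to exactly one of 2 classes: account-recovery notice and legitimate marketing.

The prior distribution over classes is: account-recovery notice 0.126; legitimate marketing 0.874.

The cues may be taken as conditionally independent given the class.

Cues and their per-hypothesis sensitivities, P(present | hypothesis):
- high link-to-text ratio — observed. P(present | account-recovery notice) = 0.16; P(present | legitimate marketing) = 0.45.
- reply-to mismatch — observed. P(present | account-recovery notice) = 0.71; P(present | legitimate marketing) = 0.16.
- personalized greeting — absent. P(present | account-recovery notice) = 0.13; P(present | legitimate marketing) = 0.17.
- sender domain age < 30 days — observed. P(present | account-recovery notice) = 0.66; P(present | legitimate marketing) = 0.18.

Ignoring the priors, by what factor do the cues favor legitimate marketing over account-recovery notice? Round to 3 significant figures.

0.165

Take the product of per-cue likelihoods under each hypothesis (using 1 − P(present | H) for each absent cue), then divide.
  legitimate marketing: 0.45 × 0.16 × (1 − 0.17) × 0.18 = 0.010757
  account-recovery notice: 0.16 × 0.71 × (1 − 0.13) × 0.66 = 0.065229
Bayes factor = 0.010757 / 0.065229 ≈ 0.165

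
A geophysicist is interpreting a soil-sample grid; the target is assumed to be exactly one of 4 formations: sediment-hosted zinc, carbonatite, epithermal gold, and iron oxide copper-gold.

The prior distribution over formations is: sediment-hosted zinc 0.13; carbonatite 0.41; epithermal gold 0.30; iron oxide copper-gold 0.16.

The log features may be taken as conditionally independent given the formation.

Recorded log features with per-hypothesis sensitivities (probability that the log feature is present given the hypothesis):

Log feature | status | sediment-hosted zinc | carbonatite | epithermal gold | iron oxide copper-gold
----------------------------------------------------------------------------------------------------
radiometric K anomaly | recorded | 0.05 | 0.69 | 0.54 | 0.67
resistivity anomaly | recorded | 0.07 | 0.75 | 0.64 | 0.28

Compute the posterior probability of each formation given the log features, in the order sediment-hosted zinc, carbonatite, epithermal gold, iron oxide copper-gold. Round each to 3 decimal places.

0.001, 0.613, 0.299, 0.087

Multiply each prior by the joint likelihood of the log feature pattern:
  sediment-hosted zinc: 0.13 × 0.05 × 0.07 = 0.000455
  carbonatite: 0.41 × 0.69 × 0.75 = 0.21218
  epithermal gold: 0.30 × 0.54 × 0.64 = 0.10368
  iron oxide copper-gold: 0.16 × 0.67 × 0.28 = 0.030016
Marginal likelihood of the evidence = 0.34633.
P(sediment-hosted zinc | evidence) = 0.000455 / 0.34633 ≈ 0.001
P(carbonatite | evidence) = 0.21218 / 0.34633 ≈ 0.613
P(epithermal gold | evidence) = 0.10368 / 0.34633 ≈ 0.299
P(iron oxide copper-gold | evidence) = 0.030016 / 0.34633 ≈ 0.087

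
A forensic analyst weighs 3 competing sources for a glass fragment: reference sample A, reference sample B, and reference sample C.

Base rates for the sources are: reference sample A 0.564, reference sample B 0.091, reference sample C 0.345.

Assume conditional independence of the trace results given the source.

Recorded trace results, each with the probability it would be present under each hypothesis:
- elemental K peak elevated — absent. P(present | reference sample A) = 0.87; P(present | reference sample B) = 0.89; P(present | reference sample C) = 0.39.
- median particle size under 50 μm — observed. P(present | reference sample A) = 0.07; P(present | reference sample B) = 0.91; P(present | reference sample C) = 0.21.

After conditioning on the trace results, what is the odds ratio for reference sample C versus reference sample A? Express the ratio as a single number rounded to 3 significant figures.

The normalizing constant cancels in an odds ratio, so compute prior × likelihood for the two hypotheses only (using 1 − P(present | H) for each absent trace result):
  reference sample C: 0.345 × (1 − 0.39) × 0.21 = 0.044194
  reference sample A: 0.564 × (1 − 0.87) × 0.07 = 0.0051324
Odds(reference sample C : reference sample A) = 0.044194 / 0.0051324 ≈ 8.61.

8.61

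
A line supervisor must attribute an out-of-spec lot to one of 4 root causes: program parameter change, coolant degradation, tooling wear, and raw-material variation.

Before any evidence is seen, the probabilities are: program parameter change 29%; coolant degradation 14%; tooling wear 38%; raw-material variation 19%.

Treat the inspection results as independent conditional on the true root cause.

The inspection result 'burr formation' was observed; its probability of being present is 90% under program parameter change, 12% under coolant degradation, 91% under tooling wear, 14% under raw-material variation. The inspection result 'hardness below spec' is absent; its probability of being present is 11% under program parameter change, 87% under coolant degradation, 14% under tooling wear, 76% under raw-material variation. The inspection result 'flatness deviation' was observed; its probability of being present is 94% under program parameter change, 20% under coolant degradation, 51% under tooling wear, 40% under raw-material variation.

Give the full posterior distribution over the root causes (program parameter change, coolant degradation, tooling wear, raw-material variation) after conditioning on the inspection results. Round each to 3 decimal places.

Multiply each prior by the joint likelihood of the inspection result pattern (using 1 − P(present | H) for each absent inspection result):
  program parameter change: 0.29 × 0.90 × (1 − 0.11) × 0.94 = 0.21835
  coolant degradation: 0.14 × 0.12 × (1 − 0.87) × 0.20 = 0.0004368
  tooling wear: 0.38 × 0.91 × (1 − 0.14) × 0.51 = 0.15167
  raw-material variation: 0.19 × 0.14 × (1 − 0.76) × 0.40 = 0.0025536
The unnormalized weights sum to 0.37301.
P(program parameter change | evidence) = 0.21835 / 0.37301 ≈ 0.585
P(coolant degradation | evidence) = 0.0004368 / 0.37301 ≈ 0.001
P(tooling wear | evidence) = 0.15167 / 0.37301 ≈ 0.407
P(raw-material variation | evidence) = 0.0025536 / 0.37301 ≈ 0.007

0.585, 0.001, 0.407, 0.007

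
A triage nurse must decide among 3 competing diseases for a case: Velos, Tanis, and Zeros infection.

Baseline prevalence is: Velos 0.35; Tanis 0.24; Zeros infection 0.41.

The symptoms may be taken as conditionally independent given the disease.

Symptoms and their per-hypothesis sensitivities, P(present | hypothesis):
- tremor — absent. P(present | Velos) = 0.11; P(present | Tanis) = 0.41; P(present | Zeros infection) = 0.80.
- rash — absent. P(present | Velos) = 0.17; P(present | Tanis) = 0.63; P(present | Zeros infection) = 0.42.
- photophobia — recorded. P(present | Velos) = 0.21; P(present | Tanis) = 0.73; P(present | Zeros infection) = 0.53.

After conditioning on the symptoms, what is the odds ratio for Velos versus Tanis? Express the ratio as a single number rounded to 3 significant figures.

The normalizing constant cancels in an odds ratio, so compute prior × likelihood for the two hypotheses only (using 1 − P(present | H) for each absent symptom):
  Velos: 0.35 × (1 − 0.11) × (1 − 0.17) × 0.21 = 0.054294
  Tanis: 0.24 × (1 − 0.41) × (1 − 0.63) × 0.73 = 0.038246
Odds(Velos : Tanis) = 0.054294 / 0.038246 ≈ 1.42.

1.42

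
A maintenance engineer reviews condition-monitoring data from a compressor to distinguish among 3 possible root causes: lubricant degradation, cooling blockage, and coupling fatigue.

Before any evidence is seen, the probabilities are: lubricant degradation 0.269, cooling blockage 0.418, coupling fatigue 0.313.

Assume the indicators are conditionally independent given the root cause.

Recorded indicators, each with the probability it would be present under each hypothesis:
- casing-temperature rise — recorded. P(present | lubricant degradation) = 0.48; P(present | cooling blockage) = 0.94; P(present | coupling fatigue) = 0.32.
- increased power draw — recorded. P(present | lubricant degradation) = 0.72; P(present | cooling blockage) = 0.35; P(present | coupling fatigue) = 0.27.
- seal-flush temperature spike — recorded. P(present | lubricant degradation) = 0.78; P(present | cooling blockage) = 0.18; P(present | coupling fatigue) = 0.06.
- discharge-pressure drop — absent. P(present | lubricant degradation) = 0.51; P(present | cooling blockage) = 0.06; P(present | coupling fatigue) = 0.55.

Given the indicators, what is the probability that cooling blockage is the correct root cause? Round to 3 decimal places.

Multiply each prior by the joint likelihood of the indicator pattern (using 1 − P(present | H) for each absent indicator):
  lubricant degradation: 0.269 × 0.48 × 0.72 × 0.78 × (1 − 0.51) = 0.035532
  cooling blockage: 0.418 × 0.94 × 0.35 × 0.18 × (1 − 0.06) = 0.023269
  coupling fatigue: 0.313 × 0.32 × 0.27 × 0.06 × (1 − 0.55) = 0.00073017
Normalizing constant Z = 0.035532 + 0.023269 + 0.00073017 = 0.059531.
P(cooling blockage | evidence) = 0.023269 / 0.059531 ≈ 0.391.

0.391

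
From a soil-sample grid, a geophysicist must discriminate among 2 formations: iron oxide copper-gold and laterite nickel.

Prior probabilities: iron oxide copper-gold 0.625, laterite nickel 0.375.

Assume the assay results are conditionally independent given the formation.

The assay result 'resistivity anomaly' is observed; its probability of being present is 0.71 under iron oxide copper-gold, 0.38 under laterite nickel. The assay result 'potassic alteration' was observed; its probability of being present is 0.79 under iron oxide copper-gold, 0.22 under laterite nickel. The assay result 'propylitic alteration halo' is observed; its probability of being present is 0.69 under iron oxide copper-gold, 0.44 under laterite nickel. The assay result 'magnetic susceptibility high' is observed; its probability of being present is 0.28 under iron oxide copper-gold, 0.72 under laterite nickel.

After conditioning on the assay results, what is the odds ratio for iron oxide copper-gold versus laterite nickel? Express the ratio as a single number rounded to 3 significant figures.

Posterior odds equal prior odds times the likelihood ratio; only the two competing hypotheses matter.
  iron oxide copper-gold: 0.625 × 0.71 × 0.79 × 0.69 × 0.28 = 0.067729
  laterite nickel: 0.375 × 0.38 × 0.22 × 0.44 × 0.72 = 0.0099317
Odds(iron oxide copper-gold : laterite nickel) = 0.067729 / 0.0099317 ≈ 6.82.

6.82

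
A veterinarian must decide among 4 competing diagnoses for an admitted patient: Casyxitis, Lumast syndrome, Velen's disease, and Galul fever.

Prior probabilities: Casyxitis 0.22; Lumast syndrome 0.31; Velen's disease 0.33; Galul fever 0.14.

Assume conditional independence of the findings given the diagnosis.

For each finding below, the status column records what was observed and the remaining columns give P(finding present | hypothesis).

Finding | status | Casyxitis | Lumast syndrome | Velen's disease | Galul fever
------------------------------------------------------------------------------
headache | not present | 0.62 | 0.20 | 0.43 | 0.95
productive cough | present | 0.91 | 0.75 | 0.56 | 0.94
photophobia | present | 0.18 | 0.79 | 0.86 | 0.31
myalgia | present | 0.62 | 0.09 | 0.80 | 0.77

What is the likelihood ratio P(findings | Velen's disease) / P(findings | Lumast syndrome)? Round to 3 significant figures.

5.15

The Bayes factor is the ratio of the joint likelihoods of the evidence pattern under the two hypotheses (using 1 − P(present | H) for each absent finding).
  Velen's disease: (1 − 0.43) × 0.56 × 0.86 × 0.80 = 0.21961
  Lumast syndrome: (1 − 0.20) × 0.75 × 0.79 × 0.09 = 0.04266
Bayes factor = 0.21961 / 0.04266 ≈ 5.15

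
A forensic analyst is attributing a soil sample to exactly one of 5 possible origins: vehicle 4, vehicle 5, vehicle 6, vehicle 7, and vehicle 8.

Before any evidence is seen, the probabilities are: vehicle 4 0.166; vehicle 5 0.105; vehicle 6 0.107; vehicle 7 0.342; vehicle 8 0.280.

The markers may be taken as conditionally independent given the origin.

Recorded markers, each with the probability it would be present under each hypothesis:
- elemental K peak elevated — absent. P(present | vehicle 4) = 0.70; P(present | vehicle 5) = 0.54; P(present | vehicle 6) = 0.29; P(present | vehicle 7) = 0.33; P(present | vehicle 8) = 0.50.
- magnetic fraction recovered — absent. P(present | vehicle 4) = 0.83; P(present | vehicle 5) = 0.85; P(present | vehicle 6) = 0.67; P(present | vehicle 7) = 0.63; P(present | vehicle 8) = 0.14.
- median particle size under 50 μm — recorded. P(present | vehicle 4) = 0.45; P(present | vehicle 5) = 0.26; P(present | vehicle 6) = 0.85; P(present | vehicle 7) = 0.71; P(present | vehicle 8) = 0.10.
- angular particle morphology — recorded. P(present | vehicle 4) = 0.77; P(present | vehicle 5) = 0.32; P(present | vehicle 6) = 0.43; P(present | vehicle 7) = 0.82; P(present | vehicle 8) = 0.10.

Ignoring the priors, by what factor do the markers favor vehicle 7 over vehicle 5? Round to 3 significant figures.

25.1

The Bayes factor is the ratio of the joint likelihoods of the marker pattern under the two hypotheses (using 1 − P(present | H) for each absent marker).
  vehicle 7: (1 − 0.33) × (1 − 0.63) × 0.71 × 0.82 = 0.14433
  vehicle 5: (1 − 0.54) × (1 − 0.85) × 0.26 × 0.32 = 0.0057408
Bayes factor = 0.14433 / 0.0057408 ≈ 25.1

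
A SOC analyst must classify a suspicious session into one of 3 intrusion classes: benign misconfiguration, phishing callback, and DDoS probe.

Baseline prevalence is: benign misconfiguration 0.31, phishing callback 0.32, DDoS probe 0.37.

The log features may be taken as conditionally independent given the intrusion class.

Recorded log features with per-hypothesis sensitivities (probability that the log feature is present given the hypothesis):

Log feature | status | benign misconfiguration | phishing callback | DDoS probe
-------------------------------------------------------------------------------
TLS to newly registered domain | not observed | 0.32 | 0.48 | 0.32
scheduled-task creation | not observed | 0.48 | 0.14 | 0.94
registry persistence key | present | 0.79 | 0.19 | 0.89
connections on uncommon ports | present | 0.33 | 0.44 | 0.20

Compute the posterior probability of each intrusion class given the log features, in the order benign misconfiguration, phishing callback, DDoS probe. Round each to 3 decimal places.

0.661, 0.277, 0.062

By Bayes' rule with conditional independence, the unnormalized weight for each hypothesis is prior × ∏ likelihoods (using 1 − P(present | H) for each absent log feature):
  benign misconfiguration: 0.31 × (1 − 0.32) × (1 − 0.48) × 0.79 × 0.33 = 0.028577
  phishing callback: 0.32 × (1 − 0.48) × (1 − 0.14) × 0.19 × 0.44 = 0.011963
  DDoS probe: 0.37 × (1 − 0.32) × (1 − 0.94) × 0.89 × 0.20 = 0.0026871
The unnormalized weights sum to 0.043227.
P(benign misconfiguration | evidence) = 0.028577 / 0.043227 ≈ 0.661
P(phishing callback | evidence) = 0.011963 / 0.043227 ≈ 0.277
P(DDoS probe | evidence) = 0.0026871 / 0.043227 ≈ 0.062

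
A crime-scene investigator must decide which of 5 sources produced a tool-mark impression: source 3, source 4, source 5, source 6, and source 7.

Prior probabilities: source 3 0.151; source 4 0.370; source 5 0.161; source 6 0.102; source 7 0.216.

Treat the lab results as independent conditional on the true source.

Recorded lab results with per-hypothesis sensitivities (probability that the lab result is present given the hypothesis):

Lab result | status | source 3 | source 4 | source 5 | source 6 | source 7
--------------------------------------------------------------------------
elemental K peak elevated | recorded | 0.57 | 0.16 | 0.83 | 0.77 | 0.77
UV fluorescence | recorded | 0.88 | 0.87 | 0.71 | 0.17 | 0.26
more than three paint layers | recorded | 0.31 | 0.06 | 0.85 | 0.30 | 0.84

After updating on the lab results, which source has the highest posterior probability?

Multiply each prior by the joint likelihood of the lab result pattern:
  source 3: 0.151 × 0.57 × 0.88 × 0.31 = 0.02348
  source 4: 0.370 × 0.16 × 0.87 × 0.06 = 0.0030902
  source 5: 0.161 × 0.83 × 0.71 × 0.85 = 0.080646
  source 6: 0.102 × 0.77 × 0.17 × 0.30 = 0.0040055
  source 7: 0.216 × 0.77 × 0.26 × 0.84 = 0.036324
Normalizing constant Z = 0.02348 + 0.0030902 + 0.080646 + 0.0040055 + 0.036324 = 0.14755.
P(source 3 | evidence) ≈ 0.02348 / 0.14755 ≈ 0.159
P(source 4 | evidence) ≈ 0.0030902 / 0.14755 ≈ 0.021
P(source 5 | evidence) ≈ 0.080646 / 0.14755 ≈ 0.547
P(source 6 | evidence) ≈ 0.0040055 / 0.14755 ≈ 0.027
P(source 7 | evidence) ≈ 0.036324 / 0.14755 ≈ 0.246
The largest is 0.547, so source 5 is most probable.

source 5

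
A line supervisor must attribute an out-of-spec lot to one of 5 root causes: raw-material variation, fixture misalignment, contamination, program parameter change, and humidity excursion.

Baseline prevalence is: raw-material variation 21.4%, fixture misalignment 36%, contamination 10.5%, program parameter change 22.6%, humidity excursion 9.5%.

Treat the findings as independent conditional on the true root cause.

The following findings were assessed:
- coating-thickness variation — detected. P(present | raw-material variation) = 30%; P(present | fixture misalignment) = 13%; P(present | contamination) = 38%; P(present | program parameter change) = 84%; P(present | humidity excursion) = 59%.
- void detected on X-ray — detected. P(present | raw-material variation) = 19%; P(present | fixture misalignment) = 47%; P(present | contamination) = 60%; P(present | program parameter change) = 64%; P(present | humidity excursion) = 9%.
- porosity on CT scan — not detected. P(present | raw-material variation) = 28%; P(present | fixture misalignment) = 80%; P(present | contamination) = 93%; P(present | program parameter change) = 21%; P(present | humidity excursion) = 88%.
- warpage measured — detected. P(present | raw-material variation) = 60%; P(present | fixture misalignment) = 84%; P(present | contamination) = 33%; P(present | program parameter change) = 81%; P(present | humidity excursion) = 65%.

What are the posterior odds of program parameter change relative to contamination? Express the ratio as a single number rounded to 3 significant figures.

Posterior odds equal prior odds times the likelihood ratio; only the two competing hypotheses matter (using 1 − P(present | H) for each absent finding).
  program parameter change: 0.226 × 0.84 × 0.64 × (1 − 0.21) × 0.81 = 0.077746
  contamination: 0.105 × 0.38 × 0.60 × (1 − 0.93) × 0.33 = 0.00055301
Odds(program parameter change : contamination) = 0.077746 / 0.00055301 ≈ 141.

141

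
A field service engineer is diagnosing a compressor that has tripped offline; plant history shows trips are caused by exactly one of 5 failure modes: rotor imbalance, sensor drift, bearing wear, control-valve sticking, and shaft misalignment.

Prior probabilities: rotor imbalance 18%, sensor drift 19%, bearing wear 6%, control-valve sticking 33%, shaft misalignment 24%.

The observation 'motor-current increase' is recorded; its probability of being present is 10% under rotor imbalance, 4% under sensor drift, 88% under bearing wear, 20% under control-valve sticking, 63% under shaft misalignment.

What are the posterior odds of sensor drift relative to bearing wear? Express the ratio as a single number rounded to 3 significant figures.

0.144

Unnormalized posterior weight (prior times the observation likelihood) for each of the two hypotheses:
  sensor drift: 0.19 × 0.04 = 0.0076
  bearing wear: 0.06 × 0.88 = 0.0528
Odds(sensor drift : bearing wear) = 0.0076 / 0.0528 ≈ 0.144.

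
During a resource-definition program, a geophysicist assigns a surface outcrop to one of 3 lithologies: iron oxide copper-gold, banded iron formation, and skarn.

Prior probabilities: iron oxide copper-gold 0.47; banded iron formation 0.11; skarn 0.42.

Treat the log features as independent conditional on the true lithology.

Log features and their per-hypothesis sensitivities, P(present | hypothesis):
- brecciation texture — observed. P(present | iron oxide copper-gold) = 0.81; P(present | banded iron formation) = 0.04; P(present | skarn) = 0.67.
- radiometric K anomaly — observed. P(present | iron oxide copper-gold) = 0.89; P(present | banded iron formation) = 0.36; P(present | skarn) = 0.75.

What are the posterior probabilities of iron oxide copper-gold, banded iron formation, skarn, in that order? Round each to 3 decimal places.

By Bayes' rule with conditional independence, the unnormalized weight for each hypothesis is prior × ∏ likelihoods:
  iron oxide copper-gold: 0.47 × 0.81 × 0.89 = 0.33882
  banded iron formation: 0.11 × 0.04 × 0.36 = 0.001584
  skarn: 0.42 × 0.67 × 0.75 = 0.21105
Normalizing constant Z = 0.33882 + 0.001584 + 0.21105 = 0.55146.
P(iron oxide copper-gold | evidence) = 0.33882 / 0.55146 ≈ 0.614
P(banded iron formation | evidence) = 0.001584 / 0.55146 ≈ 0.003
P(skarn | evidence) = 0.21105 / 0.55146 ≈ 0.383

0.614, 0.003, 0.383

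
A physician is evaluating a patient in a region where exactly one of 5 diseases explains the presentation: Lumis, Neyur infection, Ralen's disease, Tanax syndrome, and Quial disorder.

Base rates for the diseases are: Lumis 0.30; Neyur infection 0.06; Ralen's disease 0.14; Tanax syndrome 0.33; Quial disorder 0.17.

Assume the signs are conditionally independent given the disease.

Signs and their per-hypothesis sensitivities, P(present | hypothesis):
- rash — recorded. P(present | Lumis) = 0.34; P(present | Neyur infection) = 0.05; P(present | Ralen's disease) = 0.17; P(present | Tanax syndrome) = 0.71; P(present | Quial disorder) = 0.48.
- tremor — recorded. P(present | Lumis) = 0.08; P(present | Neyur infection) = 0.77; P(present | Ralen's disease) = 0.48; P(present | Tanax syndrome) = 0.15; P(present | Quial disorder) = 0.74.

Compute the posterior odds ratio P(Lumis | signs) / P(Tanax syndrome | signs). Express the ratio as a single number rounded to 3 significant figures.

Unnormalized posterior weight (prior times the sign likelihoods) for each of the two hypotheses:
  Lumis: 0.30 × 0.34 × 0.08 = 0.00816
  Tanax syndrome: 0.33 × 0.71 × 0.15 = 0.035145
Odds(Lumis : Tanax syndrome) = 0.00816 / 0.035145 ≈ 0.232.

0.232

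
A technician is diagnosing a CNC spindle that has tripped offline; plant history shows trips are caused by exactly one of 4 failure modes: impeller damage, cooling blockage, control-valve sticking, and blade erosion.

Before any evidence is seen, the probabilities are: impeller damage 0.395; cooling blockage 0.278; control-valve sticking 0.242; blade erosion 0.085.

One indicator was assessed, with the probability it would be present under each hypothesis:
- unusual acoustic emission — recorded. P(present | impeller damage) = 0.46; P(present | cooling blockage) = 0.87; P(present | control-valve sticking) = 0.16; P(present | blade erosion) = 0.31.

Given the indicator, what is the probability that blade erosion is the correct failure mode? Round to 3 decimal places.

0.054

Multiply each prior by the likelihood of the indicator:
  impeller damage: 0.395 × 0.46 = 0.1817
  cooling blockage: 0.278 × 0.87 = 0.24186
  control-valve sticking: 0.242 × 0.16 = 0.03872
  blade erosion: 0.085 × 0.31 = 0.02635
Normalizing constant Z = 0.1817 + 0.24186 + 0.03872 + 0.02635 = 0.48863.
P(blade erosion | evidence) = 0.02635 / 0.48863 ≈ 0.054.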